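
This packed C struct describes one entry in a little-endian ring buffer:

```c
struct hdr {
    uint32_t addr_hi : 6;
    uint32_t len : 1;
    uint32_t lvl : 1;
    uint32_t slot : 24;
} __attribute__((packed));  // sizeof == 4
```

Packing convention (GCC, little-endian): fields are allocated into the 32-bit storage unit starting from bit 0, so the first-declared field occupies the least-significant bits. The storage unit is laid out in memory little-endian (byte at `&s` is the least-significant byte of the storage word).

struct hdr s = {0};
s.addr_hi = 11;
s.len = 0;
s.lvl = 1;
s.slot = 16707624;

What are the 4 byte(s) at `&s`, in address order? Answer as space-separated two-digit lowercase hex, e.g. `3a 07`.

[0+:6] addr_hi=11 & 0x3f = 0xb; word=0x0000000b
[6+:1] len=0 & 0x1 = 0x0; word=0x0000000b
[7+:1] lvl=1 & 0x1 = 0x1; word=0x0000008b
[8+:24] slot=16707624 & 0xffffff = 0xfef028; word=0xfef0288b
word = 0xfef0288b → little-endian bytes:
  [0]=0x8b  [1]=0x28  [2]=0xf0  [3]=0xfe

8b 28 f0 fe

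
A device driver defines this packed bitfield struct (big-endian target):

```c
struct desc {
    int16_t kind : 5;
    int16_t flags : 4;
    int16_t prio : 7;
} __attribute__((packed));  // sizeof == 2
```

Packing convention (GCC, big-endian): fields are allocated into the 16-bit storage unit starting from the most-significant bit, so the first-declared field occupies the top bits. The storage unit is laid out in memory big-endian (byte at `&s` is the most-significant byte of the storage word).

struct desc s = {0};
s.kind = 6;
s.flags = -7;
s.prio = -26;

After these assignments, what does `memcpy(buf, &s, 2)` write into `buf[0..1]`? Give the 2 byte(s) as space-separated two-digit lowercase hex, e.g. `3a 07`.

kind (5b) val=6 bits=0x6 at bit 11: 0x3000
flags (4b) val=-7 bits=0x9 at bit 7: 0x3480
prio (7b) val=-26 bits=0x66 at bit 0: 0x34e6
word = 0x34e6 → big-endian bytes:
  [0]=0x34  [1]=0xe6

34 e6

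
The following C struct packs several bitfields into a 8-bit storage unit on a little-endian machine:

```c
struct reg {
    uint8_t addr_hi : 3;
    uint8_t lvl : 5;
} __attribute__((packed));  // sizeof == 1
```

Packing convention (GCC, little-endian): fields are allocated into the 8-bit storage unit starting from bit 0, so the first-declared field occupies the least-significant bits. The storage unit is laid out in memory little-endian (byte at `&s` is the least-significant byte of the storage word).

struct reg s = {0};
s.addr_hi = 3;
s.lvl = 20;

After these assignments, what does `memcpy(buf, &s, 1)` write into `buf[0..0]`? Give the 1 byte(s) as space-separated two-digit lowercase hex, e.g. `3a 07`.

addr_hi (3b) val=3 bits=0x3 at bit 0: 0x03
lvl (5b) val=20 bits=0x14 at bit 3: 0xa3
word = 0xa3 → little-endian bytes:
  [0]=0xa3

a3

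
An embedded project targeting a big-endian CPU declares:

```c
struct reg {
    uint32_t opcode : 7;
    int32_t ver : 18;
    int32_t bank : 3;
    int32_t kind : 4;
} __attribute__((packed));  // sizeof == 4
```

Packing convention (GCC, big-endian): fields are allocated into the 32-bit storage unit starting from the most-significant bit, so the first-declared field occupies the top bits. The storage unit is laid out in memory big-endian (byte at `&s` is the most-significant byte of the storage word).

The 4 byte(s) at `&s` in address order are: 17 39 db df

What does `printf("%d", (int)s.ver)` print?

-101449

[0]=0x17 [1]=0x39 [2]=0xdb [3]=0xdf (big-endian) → word 0x1739dbdf
opcode:7 @ bit 25 → (0x1739dbdf>>25)&0x7f = 0xb
ver:18 @ bit 7 → (0x1739dbdf>>7)&0x3ffff = 0x273b7  ←
bank:3 @ bit 4 → (0x1739dbdf>>4)&0x7 = 0x5
kind:4 @ bit 0 → (0x1739dbdf>>0)&0xf = 0xf
ver signed 18b, MSB=1: 160695 - 262144 = -101449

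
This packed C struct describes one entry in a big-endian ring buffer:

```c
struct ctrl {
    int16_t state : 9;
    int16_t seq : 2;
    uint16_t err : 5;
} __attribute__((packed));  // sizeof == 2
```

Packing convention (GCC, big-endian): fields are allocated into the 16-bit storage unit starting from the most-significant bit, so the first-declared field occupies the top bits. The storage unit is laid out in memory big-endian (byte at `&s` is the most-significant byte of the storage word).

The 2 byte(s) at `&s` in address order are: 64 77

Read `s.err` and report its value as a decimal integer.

23

[0]=0x64 [1]=0x77 (big-endian) → word 0x6477
state:9 @ bit 7 → (0x6477>>7)&0x1ff = 0xc8
seq:2 @ bit 5 → (0x6477>>5)&0x3 = 0x3
err:5 @ bit 0 → (0x6477>>0)&0x1f = 0x17  ←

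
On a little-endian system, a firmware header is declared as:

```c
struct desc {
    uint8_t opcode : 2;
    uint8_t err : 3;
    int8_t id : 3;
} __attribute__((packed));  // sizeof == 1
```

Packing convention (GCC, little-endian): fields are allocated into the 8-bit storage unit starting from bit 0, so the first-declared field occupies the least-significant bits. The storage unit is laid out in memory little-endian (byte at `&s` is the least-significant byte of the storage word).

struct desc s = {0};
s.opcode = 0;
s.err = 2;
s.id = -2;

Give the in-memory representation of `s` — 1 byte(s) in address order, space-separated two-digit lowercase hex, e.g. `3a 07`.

c8

opcode:2 = 0 → 0x0 << 0 → word 0x00
err:3 = 2 → 0x2 << 2 → word 0x08
id:3 = -2 → 0x6 << 5 → word 0xc8
word = 0xc8 → little-endian bytes:
  [0]=0xc8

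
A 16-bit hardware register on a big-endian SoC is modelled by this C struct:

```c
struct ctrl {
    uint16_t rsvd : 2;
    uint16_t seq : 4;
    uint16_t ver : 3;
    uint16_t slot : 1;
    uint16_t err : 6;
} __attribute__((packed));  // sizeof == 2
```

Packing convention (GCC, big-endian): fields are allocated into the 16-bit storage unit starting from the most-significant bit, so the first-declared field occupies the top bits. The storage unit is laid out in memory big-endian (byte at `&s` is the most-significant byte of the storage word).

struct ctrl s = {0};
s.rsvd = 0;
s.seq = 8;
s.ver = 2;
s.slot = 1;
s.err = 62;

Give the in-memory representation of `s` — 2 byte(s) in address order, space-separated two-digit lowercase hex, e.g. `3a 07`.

rsvd:2 = 0 → 0x0 << 14 → word 0x0000
seq:4 = 8 → 0x8 << 10 → word 0x2000
ver:3 = 2 → 0x2 << 7 → word 0x2100
slot:1 = 1 → 0x1 << 6 → word 0x2140
err:6 = 62 → 0x3e << 0 → word 0x217e
word = 0x217e → big-endian bytes:
  [0]=0x21  [1]=0x7e

21 7e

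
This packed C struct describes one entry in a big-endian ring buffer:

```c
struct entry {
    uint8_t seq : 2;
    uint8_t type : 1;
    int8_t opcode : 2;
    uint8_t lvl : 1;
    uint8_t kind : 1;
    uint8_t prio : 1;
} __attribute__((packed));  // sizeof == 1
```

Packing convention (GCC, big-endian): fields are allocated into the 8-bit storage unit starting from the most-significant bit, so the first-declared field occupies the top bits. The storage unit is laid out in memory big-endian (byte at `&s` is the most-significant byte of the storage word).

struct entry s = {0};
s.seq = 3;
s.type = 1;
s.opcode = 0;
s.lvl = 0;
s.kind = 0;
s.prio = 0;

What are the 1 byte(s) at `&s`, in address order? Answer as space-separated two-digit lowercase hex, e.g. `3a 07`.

seq (2b) val=3 bits=0x3 at bit 6: 0xc0
type (1b) val=1 bits=0x1 at bit 5: 0xe0
opcode (2b) val=0 bits=0x0 at bit 3: 0xe0
lvl (1b) val=0 bits=0x0 at bit 2: 0xe0
kind (1b) val=0 bits=0x0 at bit 1: 0xe0
prio (1b) val=0 bits=0x0 at bit 0: 0xe0
word = 0xe0 → big-endian bytes:
  [0]=0xe0

e0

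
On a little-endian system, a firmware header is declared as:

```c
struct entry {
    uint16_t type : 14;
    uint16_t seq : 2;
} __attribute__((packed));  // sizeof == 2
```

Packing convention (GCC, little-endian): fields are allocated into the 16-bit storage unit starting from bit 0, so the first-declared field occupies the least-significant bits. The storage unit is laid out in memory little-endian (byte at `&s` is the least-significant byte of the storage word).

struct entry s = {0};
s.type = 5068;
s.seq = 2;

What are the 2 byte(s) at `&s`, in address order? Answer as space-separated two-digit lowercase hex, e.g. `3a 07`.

cc 93

[0+:14] type=5068 & 0x3fff = 0x13cc; word=0x13cc
[14+:2] seq=2 & 0x3 = 0x2; word=0x93cc
word = 0x93cc → little-endian bytes:
  [0]=0xcc  [1]=0x93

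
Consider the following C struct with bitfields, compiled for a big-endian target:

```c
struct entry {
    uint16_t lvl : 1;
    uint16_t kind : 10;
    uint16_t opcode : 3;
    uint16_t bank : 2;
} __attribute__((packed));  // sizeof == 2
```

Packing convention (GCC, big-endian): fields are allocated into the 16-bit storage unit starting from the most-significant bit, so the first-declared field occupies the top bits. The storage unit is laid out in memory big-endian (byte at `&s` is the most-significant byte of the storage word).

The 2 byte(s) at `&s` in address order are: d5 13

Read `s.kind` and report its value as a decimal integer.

680

[0]=0xd5 [1]=0x13 (big-endian) → word 0xd513
lvl [15+:1] = (word>>15) & 0x1 = 1
kind [5+:10] = (word>>5) & 0x3ff = 680  ←
opcode [2+:3] = (word>>2) & 0x7 = 4
bank [0+:2] = (word>>0) & 0x3 = 3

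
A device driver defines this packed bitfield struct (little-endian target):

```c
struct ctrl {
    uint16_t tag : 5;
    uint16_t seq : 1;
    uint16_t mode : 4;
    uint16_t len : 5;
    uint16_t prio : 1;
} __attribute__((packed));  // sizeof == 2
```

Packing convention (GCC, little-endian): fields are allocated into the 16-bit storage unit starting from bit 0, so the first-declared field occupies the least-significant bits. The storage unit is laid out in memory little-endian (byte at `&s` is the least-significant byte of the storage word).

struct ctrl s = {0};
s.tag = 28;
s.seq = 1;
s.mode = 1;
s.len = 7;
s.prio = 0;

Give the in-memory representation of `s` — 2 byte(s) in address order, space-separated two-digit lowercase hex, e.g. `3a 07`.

tag:5 = 28 → 0x1c << 0 → word 0x001c
seq:1 = 1 → 0x1 << 5 → word 0x003c
mode:4 = 1 → 0x1 << 6 → word 0x007c
len:5 = 7 → 0x7 << 10 → word 0x1c7c
prio:1 = 0 → 0x0 << 15 → word 0x1c7c
word = 0x1c7c → little-endian bytes:
  [0]=0x7c  [1]=0x1c

7c 1c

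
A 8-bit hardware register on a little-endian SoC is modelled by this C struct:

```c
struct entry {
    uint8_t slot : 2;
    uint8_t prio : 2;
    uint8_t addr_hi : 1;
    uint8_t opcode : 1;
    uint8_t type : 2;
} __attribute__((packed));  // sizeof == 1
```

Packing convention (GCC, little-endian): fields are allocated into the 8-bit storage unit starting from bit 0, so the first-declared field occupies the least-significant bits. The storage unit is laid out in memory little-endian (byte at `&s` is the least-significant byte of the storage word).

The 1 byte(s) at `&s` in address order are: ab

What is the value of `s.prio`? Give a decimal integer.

[0]=0xab (little-endian) → word 0xab
slot [0+:2] = (word>>0) & 0x3 = 3
prio [2+:2] = (word>>2) & 0x3 = 2  ←
addr_hi [4+:1] = (word>>4) & 0x1 = 0
opcode [5+:1] = (word>>5) & 0x1 = 1
type [6+:2] = (word>>6) & 0x3 = 2

2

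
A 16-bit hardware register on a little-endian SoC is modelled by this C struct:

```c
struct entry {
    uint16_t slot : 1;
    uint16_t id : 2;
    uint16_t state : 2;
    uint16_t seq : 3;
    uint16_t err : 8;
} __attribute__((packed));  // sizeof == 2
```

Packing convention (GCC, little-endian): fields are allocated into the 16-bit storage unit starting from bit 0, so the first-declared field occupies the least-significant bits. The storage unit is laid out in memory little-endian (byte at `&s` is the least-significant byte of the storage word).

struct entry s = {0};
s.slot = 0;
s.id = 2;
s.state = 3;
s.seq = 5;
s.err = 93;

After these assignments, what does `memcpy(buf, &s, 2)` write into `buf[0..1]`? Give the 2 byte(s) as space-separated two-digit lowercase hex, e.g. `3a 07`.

bc 5d

slot (1b) val=0 bits=0x0 at bit 0: 0x0000
id (2b) val=2 bits=0x2 at bit 1: 0x0004
state (2b) val=3 bits=0x3 at bit 3: 0x001c
seq (3b) val=5 bits=0x5 at bit 5: 0x00bc
err (8b) val=93 bits=0x5d at bit 8: 0x5dbc
word = 0x5dbc → little-endian bytes:
  [0]=0xbc  [1]=0x5d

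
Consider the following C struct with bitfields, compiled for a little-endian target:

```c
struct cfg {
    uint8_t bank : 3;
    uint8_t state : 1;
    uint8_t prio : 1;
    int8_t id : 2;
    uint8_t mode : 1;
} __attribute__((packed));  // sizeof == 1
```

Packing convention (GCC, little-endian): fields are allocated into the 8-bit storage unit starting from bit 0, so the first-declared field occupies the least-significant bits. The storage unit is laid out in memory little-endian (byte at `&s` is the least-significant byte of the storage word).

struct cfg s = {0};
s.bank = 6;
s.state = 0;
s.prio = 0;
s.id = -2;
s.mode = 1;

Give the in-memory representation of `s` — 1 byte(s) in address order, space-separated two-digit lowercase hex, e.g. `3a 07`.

[0+:3] bank=6 & 0x7 = 0x6; word=0x06
[3+:1] state=0 & 0x1 = 0x0; word=0x06
[4+:1] prio=0 & 0x1 = 0x0; word=0x06
[5+:2] id=-2 & 0x3 = 0x2; word=0x46
[7+:1] mode=1 & 0x1 = 0x1; word=0xc6
word = 0xc6 → little-endian bytes:
  [0]=0xc6

c6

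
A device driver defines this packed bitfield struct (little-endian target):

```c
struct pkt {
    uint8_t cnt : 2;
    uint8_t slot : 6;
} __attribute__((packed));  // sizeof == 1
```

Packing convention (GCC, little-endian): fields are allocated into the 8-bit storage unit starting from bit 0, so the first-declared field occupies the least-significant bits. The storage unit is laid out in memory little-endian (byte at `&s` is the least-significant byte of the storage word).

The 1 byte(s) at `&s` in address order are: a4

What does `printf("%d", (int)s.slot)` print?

[0]=0xa4 (little-endian) → word 0xa4
cnt:2 @ bit 0 → (0xa4>>0)&0x3 = 0x0
slot:6 @ bit 2 → (0xa4>>2)&0x3f = 0x29  ←

41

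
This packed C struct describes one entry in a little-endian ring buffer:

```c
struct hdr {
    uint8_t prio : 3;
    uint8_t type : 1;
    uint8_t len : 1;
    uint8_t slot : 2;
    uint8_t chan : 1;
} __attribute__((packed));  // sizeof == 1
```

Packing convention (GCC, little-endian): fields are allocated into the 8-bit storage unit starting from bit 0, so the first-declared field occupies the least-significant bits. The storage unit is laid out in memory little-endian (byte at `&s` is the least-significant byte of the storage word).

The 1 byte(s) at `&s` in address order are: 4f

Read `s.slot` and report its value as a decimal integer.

2

[0]=0x4f (little-endian) → word 0x4f
prio:3 @ bit 0 → (0x4f>>0)&0x7 = 0x7
type:1 @ bit 3 → (0x4f>>3)&0x1 = 0x1
len:1 @ bit 4 → (0x4f>>4)&0x1 = 0x0
slot:2 @ bit 5 → (0x4f>>5)&0x3 = 0x2  ←
chan:1 @ bit 7 → (0x4f>>7)&0x1 = 0x0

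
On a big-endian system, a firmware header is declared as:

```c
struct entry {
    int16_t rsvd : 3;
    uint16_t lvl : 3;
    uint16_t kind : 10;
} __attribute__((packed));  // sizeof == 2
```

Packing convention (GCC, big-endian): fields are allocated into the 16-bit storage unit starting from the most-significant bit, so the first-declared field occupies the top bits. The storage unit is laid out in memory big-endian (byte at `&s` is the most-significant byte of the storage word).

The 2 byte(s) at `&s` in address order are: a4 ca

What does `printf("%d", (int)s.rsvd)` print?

[0]=0xa4 [1]=0xca (big-endian) → word 0xa4ca
rsvd [13+:3] = (word>>13) & 0x7 = 5  ←
lvl [10+:3] = (word>>10) & 0x7 = 1
kind [0+:10] = (word>>0) & 0x3ff = 202
rsvd signed 3b, MSB=1: 5 - 8 = -3

-3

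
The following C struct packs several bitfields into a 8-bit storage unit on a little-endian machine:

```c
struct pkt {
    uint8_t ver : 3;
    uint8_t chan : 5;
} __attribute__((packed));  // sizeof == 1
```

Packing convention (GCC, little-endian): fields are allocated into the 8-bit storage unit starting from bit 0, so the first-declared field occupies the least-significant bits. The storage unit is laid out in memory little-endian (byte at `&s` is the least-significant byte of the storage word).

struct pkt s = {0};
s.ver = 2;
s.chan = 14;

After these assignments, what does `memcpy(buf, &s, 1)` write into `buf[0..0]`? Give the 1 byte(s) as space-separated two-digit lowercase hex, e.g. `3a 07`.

[0+:3] ver=2 & 0x7 = 0x2; word=0x02
[3+:5] chan=14 & 0x1f = 0xe; word=0x72
word = 0x72 → little-endian bytes:
  [0]=0x72

72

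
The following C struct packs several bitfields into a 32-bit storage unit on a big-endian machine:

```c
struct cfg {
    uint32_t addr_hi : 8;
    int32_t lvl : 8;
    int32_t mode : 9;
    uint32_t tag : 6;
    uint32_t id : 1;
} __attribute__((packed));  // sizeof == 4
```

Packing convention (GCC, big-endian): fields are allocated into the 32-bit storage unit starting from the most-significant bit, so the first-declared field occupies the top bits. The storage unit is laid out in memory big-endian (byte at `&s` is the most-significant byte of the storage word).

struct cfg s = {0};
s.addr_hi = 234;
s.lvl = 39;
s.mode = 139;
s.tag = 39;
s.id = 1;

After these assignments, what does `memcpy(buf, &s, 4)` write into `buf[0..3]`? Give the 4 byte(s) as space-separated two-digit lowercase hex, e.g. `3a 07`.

[24+:8] addr_hi=234 & 0xff = 0xea; word=0xea000000
[16+:8] lvl=39 & 0xff = 0x27; word=0xea270000
[7+:9] mode=139 & 0x1ff = 0x8b; word=0xea274580
[1+:6] tag=39 & 0x3f = 0x27; word=0xea2745ce
[0+:1] id=1 & 0x1 = 0x1; word=0xea2745cf
word = 0xea2745cf → big-endian bytes:
  [0]=0xea  [1]=0x27  [2]=0x45  [3]=0xcf

ea 27 45 cf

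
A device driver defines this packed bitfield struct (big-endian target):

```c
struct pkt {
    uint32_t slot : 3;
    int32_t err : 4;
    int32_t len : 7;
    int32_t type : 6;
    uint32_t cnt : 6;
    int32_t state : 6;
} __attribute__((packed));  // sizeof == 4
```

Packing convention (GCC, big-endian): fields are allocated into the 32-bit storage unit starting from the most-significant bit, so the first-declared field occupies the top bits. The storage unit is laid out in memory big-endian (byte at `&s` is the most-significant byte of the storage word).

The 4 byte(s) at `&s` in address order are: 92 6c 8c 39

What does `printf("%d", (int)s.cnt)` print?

[0]=0x92 [1]=0x6c [2]=0x8c [3]=0x39 (big-endian) → word 0x926c8c39
slot [29+:3] = (word>>29) & 0x7 = 4
err [25+:4] = (word>>25) & 0xf = 9
len [18+:7] = (word>>18) & 0x7f = 27
type [12+:6] = (word>>12) & 0x3f = 8
cnt [6+:6] = (word>>6) & 0x3f = 48  ←
state [0+:6] = (word>>0) & 0x3f = 57

48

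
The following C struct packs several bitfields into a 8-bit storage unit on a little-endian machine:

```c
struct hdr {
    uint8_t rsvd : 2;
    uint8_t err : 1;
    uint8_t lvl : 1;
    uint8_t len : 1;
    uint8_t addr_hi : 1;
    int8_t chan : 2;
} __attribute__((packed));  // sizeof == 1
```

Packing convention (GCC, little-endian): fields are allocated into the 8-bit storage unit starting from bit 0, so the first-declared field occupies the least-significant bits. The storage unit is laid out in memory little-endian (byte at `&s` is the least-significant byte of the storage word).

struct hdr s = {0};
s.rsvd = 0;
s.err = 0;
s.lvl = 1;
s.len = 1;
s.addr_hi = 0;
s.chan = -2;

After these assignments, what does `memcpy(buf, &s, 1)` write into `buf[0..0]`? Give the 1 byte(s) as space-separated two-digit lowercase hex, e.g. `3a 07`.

98

rsvd (2b) val=0 bits=0x0 at bit 0: 0x00
err (1b) val=0 bits=0x0 at bit 2: 0x00
lvl (1b) val=1 bits=0x1 at bit 3: 0x08
len (1b) val=1 bits=0x1 at bit 4: 0x18
addr_hi (1b) val=0 bits=0x0 at bit 5: 0x18
chan (2b) val=-2 bits=0x2 at bit 6: 0x98
word = 0x98 → little-endian bytes:
  [0]=0x98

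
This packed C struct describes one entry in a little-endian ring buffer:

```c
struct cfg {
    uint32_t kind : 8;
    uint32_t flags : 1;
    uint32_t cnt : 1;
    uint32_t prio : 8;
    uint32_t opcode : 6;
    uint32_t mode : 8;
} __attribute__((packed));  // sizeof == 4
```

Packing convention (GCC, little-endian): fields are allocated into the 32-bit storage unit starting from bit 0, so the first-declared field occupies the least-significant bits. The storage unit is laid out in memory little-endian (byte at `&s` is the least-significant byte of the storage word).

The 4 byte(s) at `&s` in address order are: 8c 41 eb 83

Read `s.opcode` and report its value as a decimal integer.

[0]=0x8c [1]=0x41 [2]=0xeb [3]=0x83 (little-endian) → word 0x83eb418c
kind:8 @ bit 0 → (0x83eb418c>>0)&0xff = 0x8c
flags:1 @ bit 8 → (0x83eb418c>>8)&0x1 = 0x1
cnt:1 @ bit 9 → (0x83eb418c>>9)&0x1 = 0x0
prio:8 @ bit 10 → (0x83eb418c>>10)&0xff = 0xd0
opcode:6 @ bit 18 → (0x83eb418c>>18)&0x3f = 0x3a  ←
mode:8 @ bit 24 → (0x83eb418c>>24)&0xff = 0x83

58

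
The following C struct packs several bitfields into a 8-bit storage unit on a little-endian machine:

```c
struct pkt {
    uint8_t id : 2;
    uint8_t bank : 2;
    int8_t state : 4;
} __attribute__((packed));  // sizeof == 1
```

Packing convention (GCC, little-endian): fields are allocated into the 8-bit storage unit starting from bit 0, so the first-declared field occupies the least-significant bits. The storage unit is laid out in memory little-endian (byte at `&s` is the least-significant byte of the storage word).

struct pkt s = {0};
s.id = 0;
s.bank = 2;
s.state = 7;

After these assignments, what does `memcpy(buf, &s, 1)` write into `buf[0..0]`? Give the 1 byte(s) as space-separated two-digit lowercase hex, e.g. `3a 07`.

78

id (2b) val=0 bits=0x0 at bit 0: 0x00
bank (2b) val=2 bits=0x2 at bit 2: 0x08
state (4b) val=7 bits=0x7 at bit 4: 0x78
word = 0x78 → little-endian bytes:
  [0]=0x78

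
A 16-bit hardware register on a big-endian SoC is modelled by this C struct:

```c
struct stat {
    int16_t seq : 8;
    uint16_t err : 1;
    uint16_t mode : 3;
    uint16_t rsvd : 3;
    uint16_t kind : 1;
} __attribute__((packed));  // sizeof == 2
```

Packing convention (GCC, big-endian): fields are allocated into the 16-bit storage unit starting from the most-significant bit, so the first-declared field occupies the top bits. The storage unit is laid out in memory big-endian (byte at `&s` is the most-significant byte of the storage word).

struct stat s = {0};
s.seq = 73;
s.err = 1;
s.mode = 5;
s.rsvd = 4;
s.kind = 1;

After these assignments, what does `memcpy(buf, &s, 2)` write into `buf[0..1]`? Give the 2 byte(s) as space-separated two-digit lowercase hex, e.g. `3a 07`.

seq (8b) val=73 bits=0x49 at bit 8: 0x4900
err (1b) val=1 bits=0x1 at bit 7: 0x4980
mode (3b) val=5 bits=0x5 at bit 4: 0x49d0
rsvd (3b) val=4 bits=0x4 at bit 1: 0x49d8
kind (1b) val=1 bits=0x1 at bit 0: 0x49d9
word = 0x49d9 → big-endian bytes:
  [0]=0x49  [1]=0xd9

49 d9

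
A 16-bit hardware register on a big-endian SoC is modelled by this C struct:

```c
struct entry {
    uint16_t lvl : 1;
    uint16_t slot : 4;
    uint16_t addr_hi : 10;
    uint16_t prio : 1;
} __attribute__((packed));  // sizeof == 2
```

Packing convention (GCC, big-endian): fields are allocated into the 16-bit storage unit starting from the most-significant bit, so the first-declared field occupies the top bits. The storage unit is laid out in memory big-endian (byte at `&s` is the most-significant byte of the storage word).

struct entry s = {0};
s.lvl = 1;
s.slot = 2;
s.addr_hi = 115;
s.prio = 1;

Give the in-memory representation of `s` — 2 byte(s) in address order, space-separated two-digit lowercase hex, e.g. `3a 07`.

[15+:1] lvl=1 & 0x1 = 0x1; word=0x8000
[11+:4] slot=2 & 0xf = 0x2; word=0x9000
[1+:10] addr_hi=115 & 0x3ff = 0x73; word=0x90e6
[0+:1] prio=1 & 0x1 = 0x1; word=0x90e7
word = 0x90e7 → big-endian bytes:
  [0]=0x90  [1]=0xe7

90 e7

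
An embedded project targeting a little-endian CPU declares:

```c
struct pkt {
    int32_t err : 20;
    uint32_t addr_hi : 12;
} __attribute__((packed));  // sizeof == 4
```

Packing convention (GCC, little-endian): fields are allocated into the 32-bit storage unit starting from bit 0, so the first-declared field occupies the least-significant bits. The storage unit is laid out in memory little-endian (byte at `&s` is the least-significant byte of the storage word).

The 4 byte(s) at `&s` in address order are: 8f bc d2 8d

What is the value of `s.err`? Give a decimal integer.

[0]=0x8f [1]=0xbc [2]=0xd2 [3]=0x8d (little-endian) → word 0x8dd2bc8f
err [0+:20] = (word>>0) & 0xfffff = 179343  ←
addr_hi [20+:12] = (word>>20) & 0xfff = 2269
err signed 20b, MSB=0: value = 179343

179343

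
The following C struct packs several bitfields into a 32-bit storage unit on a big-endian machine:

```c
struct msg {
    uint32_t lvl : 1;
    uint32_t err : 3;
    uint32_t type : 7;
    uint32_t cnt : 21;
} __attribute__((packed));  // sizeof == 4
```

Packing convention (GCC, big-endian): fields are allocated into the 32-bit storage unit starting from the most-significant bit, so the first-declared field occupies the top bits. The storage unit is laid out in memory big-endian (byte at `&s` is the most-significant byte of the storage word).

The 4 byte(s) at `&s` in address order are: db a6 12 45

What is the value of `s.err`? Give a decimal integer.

[0]=0xdb [1]=0xa6 [2]=0x12 [3]=0x45 (big-endian) → word 0xdba61245
lvl [31+:1] = (word>>31) & 0x1 = 1
err [28+:3] = (word>>28) & 0x7 = 5  ←
type [21+:7] = (word>>21) & 0x7f = 93
cnt [0+:21] = (word>>0) & 0x1fffff = 397893

5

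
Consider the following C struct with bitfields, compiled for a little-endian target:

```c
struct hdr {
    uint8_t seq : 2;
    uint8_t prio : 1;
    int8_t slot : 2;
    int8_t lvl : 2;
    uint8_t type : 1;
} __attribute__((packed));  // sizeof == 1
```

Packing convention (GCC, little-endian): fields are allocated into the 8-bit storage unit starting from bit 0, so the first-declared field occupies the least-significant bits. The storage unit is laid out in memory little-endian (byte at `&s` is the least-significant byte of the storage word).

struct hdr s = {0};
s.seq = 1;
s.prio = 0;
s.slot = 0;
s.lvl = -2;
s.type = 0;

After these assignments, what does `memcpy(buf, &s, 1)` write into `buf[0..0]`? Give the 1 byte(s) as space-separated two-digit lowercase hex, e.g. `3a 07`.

41

seq (2b) val=1 bits=0x1 at bit 0: 0x01
prio (1b) val=0 bits=0x0 at bit 2: 0x01
slot (2b) val=0 bits=0x0 at bit 3: 0x01
lvl (2b) val=-2 bits=0x2 at bit 5: 0x41
type (1b) val=0 bits=0x0 at bit 7: 0x41
word = 0x41 → little-endian bytes:
  [0]=0x41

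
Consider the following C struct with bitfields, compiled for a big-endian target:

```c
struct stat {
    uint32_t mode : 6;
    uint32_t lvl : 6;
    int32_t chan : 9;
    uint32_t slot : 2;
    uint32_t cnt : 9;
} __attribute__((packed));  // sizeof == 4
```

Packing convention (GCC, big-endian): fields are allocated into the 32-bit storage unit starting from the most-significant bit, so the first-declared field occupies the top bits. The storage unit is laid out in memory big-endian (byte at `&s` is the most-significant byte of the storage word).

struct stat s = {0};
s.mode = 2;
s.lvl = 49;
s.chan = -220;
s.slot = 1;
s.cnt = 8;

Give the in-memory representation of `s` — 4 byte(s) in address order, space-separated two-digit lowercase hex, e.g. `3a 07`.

[26+:6] mode=2 & 0x3f = 0x2; word=0x08000000
[20+:6] lvl=49 & 0x3f = 0x31; word=0x0b100000
[11+:9] chan=-220 & 0x1ff = 0x124; word=0x0b192000
[9+:2] slot=1 & 0x3 = 0x1; word=0x0b192200
[0+:9] cnt=8 & 0x1ff = 0x8; word=0x0b192208
word = 0x0b192208 → big-endian bytes:
  [0]=0x0b  [1]=0x19  [2]=0x22  [3]=0x08

0b 19 22 08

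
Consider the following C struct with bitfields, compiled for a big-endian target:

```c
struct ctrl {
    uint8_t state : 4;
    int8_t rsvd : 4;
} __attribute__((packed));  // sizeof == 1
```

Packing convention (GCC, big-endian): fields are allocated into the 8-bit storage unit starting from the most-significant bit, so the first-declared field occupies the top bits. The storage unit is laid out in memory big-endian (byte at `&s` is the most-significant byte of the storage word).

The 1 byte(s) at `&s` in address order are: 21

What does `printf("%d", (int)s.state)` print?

[0]=0x21 (big-endian) → word 0x21
state:4 @ bit 4 → (0x21>>4)&0xf = 0x2  ←
rsvd:4 @ bit 0 → (0x21>>0)&0xf = 0x1

2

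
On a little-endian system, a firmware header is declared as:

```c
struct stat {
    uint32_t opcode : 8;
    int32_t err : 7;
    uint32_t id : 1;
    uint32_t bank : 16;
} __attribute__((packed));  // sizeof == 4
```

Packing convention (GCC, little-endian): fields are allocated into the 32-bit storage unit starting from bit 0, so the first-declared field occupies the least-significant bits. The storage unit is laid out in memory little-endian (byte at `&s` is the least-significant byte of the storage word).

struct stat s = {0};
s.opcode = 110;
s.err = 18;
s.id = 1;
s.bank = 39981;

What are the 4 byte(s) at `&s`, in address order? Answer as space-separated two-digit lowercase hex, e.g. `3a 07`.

opcode:8 = 110 → 0x6e << 0 → word 0x0000006e
err:7 = 18 → 0x12 << 8 → word 0x0000126e
id:1 = 1 → 0x1 << 15 → word 0x0000926e
bank:16 = 39981 → 0x9c2d << 16 → word 0x9c2d926e
word = 0x9c2d926e → little-endian bytes:
  [0]=0x6e  [1]=0x92  [2]=0x2d  [3]=0x9c

6e 92 2d 9c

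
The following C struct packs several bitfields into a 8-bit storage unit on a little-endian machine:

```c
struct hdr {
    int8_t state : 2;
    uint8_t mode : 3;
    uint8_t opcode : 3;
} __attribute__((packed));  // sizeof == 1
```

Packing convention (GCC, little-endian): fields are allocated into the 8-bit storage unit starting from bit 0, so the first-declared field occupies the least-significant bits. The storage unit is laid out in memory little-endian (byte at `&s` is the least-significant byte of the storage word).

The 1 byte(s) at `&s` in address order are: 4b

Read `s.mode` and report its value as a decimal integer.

2

[0]=0x4b (little-endian) → word 0x4b
state [0+:2] = (word>>0) & 0x3 = 3
mode [2+:3] = (word>>2) & 0x7 = 2  ←
opcode [5+:3] = (word>>5) & 0x7 = 2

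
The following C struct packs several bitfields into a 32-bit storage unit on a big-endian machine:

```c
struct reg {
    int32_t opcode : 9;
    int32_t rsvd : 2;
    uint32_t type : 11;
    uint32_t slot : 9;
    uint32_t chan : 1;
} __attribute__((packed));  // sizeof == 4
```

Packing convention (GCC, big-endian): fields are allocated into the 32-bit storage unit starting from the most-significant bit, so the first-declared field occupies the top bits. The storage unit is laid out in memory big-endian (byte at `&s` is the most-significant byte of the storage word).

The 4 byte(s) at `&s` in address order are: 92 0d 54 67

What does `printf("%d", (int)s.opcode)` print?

[0]=0x92 [1]=0x0d [2]=0x54 [3]=0x67 (big-endian) → word 0x920d5467
opcode [23+:9] = (word>>23) & 0x1ff = 292  ←
rsvd [21+:2] = (word>>21) & 0x3 = 0
type [10+:11] = (word>>10) & 0x7ff = 853
slot [1+:9] = (word>>1) & 0x1ff = 51
chan [0+:1] = (word>>0) & 0x1 = 1
opcode signed 9b, MSB=1: 292 - 512 = -220

-220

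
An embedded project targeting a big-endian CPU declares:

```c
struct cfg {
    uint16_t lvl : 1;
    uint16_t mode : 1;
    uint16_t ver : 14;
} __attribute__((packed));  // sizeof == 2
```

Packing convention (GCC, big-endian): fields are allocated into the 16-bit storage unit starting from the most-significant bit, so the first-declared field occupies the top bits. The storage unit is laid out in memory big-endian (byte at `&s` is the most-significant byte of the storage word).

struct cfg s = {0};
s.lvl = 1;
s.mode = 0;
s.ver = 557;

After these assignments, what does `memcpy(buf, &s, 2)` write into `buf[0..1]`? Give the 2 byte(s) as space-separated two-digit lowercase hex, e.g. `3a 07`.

82 2d

[15+:1] lvl=1 & 0x1 = 0x1; word=0x8000
[14+:1] mode=0 & 0x1 = 0x0; word=0x8000
[0+:14] ver=557 & 0x3fff = 0x22d; word=0x822d
word = 0x822d → big-endian bytes:
  [0]=0x82  [1]=0x2d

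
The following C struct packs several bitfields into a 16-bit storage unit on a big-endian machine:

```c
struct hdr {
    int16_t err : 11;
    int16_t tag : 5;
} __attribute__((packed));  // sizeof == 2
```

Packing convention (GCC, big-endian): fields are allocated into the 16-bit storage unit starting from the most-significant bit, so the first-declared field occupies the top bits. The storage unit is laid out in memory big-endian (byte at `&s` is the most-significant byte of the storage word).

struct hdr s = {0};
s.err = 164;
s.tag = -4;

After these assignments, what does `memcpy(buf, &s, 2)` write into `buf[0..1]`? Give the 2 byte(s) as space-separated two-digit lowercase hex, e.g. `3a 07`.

14 9c

err:11 = 164 → 0xa4 << 5 → word 0x1480
tag:5 = -4 → 0x1c << 0 → word 0x149c
word = 0x149c → big-endian bytes:
  [0]=0x14  [1]=0x9c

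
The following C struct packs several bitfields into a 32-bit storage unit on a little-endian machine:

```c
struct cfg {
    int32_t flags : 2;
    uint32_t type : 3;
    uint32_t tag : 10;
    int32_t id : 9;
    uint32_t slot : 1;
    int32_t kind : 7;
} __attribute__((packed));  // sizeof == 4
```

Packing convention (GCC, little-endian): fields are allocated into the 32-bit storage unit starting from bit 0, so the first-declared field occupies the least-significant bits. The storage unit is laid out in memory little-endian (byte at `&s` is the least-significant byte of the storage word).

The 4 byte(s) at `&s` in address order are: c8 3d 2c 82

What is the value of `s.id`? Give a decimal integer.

88

[0]=0xc8 [1]=0x3d [2]=0x2c [3]=0x82 (little-endian) → word 0x822c3dc8
flags [0+:2] = (word>>0) & 0x3 = 0
type [2+:3] = (word>>2) & 0x7 = 2
tag [5+:10] = (word>>5) & 0x3ff = 494
id [15+:9] = (word>>15) & 0x1ff = 88  ←
slot [24+:1] = (word>>24) & 0x1 = 0
kind [25+:7] = (word>>25) & 0x7f = 65
id signed 9b, MSB=0: value = 88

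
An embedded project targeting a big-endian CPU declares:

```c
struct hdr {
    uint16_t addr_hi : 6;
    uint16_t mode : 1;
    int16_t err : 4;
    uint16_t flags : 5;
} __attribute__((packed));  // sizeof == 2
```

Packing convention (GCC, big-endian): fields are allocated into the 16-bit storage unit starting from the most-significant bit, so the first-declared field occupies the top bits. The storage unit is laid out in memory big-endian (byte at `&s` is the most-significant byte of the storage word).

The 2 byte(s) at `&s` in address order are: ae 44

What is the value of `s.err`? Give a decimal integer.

[0]=0xae [1]=0x44 (big-endian) → word 0xae44
addr_hi [10+:6] = (word>>10) & 0x3f = 43
mode [9+:1] = (word>>9) & 0x1 = 1
err [5+:4] = (word>>5) & 0xf = 2  ←
flags [0+:5] = (word>>0) & 0x1f = 4
err signed 4b, MSB=0: value = 2

2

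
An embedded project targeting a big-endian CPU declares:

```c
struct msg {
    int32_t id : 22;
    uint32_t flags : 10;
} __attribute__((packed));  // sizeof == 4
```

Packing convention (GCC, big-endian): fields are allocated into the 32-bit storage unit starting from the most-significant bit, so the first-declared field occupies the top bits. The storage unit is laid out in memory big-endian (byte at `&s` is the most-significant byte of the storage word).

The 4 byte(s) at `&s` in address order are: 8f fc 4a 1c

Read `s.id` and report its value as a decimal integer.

[0]=0x8f [1]=0xfc [2]=0x4a [3]=0x1c (big-endian) → word 0x8ffc4a1c
id:22 @ bit 10 → (0x8ffc4a1c>>10)&0x3fffff = 0x23ff12  ←
flags:10 @ bit 0 → (0x8ffc4a1c>>0)&0x3ff = 0x21c
id signed 22b, MSB=1: 2359058 - 4194304 = -1835246

-1835246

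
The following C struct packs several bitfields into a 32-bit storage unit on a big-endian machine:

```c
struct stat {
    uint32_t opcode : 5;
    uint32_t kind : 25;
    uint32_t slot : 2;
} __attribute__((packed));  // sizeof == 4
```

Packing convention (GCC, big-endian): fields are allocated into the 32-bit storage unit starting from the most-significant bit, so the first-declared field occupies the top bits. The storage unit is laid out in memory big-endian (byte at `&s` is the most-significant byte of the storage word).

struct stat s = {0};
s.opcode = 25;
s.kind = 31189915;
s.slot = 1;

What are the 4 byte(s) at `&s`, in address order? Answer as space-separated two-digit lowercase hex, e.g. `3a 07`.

opcode:5 = 25 → 0x19 << 27 → word 0xc8000000
kind:25 = 31189915 → 0x1dbeb9b << 2 → word 0xcf6fae6c
slot:2 = 1 → 0x1 << 0 → word 0xcf6fae6d
word = 0xcf6fae6d → big-endian bytes:
  [0]=0xcf  [1]=0x6f  [2]=0xae  [3]=0x6d

cf 6f ae 6d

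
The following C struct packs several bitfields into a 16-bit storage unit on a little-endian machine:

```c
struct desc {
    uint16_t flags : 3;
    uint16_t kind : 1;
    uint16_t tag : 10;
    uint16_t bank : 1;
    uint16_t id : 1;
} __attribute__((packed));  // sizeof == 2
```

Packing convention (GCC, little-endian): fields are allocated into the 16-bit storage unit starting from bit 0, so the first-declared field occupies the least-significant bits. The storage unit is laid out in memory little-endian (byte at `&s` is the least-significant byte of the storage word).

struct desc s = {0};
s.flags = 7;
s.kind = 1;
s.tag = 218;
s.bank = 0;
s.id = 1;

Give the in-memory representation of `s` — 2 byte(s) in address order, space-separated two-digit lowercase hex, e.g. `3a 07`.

af 8d

[0+:3] flags=7 & 0x7 = 0x7; word=0x0007
[3+:1] kind=1 & 0x1 = 0x1; word=0x000f
[4+:10] tag=218 & 0x3ff = 0xda; word=0x0daf
[14+:1] bank=0 & 0x1 = 0x0; word=0x0daf
[15+:1] id=1 & 0x1 = 0x1; word=0x8daf
word = 0x8daf → little-endian bytes:
  [0]=0xaf  [1]=0x8d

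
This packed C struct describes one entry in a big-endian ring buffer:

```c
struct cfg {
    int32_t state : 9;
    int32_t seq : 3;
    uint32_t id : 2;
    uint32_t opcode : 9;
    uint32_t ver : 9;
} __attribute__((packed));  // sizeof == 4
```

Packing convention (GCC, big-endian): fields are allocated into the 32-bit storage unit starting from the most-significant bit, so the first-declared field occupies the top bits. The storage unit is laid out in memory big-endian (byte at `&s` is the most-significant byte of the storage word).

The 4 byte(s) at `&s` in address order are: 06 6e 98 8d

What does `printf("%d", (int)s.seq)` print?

[0]=0x06 [1]=0x6e [2]=0x98 [3]=0x8d (big-endian) → word 0x066e988d
state [23+:9] = (word>>23) & 0x1ff = 12
seq [20+:3] = (word>>20) & 0x7 = 6  ←
id [18+:2] = (word>>18) & 0x3 = 3
opcode [9+:9] = (word>>9) & 0x1ff = 332
ver [0+:9] = (word>>0) & 0x1ff = 141
seq signed 3b, MSB=1: 6 - 8 = -2

-2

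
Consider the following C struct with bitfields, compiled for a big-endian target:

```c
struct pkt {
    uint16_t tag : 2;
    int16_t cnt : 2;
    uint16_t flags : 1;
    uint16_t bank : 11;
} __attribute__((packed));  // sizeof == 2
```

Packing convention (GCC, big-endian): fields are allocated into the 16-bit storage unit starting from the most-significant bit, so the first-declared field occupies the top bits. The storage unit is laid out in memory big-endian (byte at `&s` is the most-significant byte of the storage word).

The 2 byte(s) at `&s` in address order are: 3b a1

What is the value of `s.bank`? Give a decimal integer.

[0]=0x3b [1]=0xa1 (big-endian) → word 0x3ba1
tag:2 @ bit 14 → (0x3ba1>>14)&0x3 = 0x0
cnt:2 @ bit 12 → (0x3ba1>>12)&0x3 = 0x3
flags:1 @ bit 11 → (0x3ba1>>11)&0x1 = 0x1
bank:11 @ bit 0 → (0x3ba1>>0)&0x7ff = 0x3a1  ←

929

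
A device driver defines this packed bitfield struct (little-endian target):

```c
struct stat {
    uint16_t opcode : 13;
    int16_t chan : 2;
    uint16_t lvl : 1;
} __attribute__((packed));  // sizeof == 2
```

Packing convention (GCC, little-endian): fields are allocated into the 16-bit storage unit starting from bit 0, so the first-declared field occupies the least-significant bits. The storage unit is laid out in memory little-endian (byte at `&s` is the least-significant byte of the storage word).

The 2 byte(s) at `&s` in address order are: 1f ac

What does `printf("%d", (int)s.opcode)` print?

3103

[0]=0x1f [1]=0xac (little-endian) → word 0xac1f
opcode [0+:13] = (word>>0) & 0x1fff = 3103  ←
chan [13+:2] = (word>>13) & 0x3 = 1
lvl [15+:1] = (word>>15) & 0x1 = 1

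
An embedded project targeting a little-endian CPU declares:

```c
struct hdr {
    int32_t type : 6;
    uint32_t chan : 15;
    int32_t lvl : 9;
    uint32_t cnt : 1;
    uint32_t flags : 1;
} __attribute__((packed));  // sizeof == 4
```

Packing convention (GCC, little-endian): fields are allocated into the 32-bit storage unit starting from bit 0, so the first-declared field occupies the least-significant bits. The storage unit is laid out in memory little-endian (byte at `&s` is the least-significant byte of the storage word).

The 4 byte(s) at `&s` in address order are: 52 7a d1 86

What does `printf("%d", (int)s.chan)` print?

17897

[0]=0x52 [1]=0x7a [2]=0xd1 [3]=0x86 (little-endian) → word 0x86d17a52
type [0+:6] = (word>>0) & 0x3f = 18
chan [6+:15] = (word>>6) & 0x7fff = 17897  ←
lvl [21+:9] = (word>>21) & 0x1ff = 54
cnt [30+:1] = (word>>30) & 0x1 = 0
flags [31+:1] = (word>>31) & 0x1 = 1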